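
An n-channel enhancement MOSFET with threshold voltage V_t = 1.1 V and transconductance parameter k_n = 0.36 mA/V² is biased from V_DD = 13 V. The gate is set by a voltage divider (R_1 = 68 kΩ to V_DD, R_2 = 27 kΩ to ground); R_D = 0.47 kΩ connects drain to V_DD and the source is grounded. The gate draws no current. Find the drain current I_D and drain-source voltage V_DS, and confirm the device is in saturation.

I_D ≈ 1.2 mA, V_DS ≈ 12 V

V_G = V_DD·R_2/(R_1+R_2) = 13×27/95 = 3.69 V. With the source grounded, V_GS = V_G = 3.69 V.
Assume saturation: I_D = (k_n/2)(V_GS − V_t)² = (0.36/2)×(3.69 − 1.1)² = 0.18×2.59² = 1.21 mA.
V_DS = V_DD − I_D·R_D = 13 − 1.21×0.47 = 12.4 V.
Saturation requires V_DS ≥ V_GS − V_t = 2.59 V; 12.4 ≥ 2.59 ✓.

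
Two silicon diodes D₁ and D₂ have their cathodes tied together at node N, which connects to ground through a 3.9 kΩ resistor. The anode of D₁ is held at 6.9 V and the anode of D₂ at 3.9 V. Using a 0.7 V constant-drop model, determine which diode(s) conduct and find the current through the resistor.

Assume both conduct. Then node N would need to be at both 6.9−0.7 = 6.2 V and 3.9−0.7 = 3.2 V, which is impossible.
Assume only D₁ conducts: V_N = 6.9 − 0.7 = 6.2 V, so I_R = 6.2/3.9 = 1.59 mA.
Check D₂: its anode-to-cathode voltage is 3.9 − 6.2 = -2.3 V < 0.7 V, so it is off. The assumption is consistent.

Only D₁ conducts; I_R ≈ 1.6 mA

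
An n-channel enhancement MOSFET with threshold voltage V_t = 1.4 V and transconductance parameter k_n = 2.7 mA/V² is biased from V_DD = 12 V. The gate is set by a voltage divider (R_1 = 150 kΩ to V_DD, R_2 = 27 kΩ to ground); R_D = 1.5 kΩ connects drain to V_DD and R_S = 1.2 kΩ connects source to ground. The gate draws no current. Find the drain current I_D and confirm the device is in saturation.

I_D ≈ 0.12 mA

V_G = V_DD·R_2/(R_1+R_2) = 12×27/177 = 1.83 V.
Assume saturation: I_D = (k_n/2)(V_GS − V_t)² with V_GS = V_G − I_D·R_S = 1.83 − 1.2·I_D.
Substituting gives 1.94·I_D² − 2.39·I_D + 0.25 = 0, with roots I_D = 0.115 or 1.12 mA.
The root I_D = 1.12 mA gives V_GS = 0.491 V ≤ V_t, so take I_D = 0.115 mA.
Then V_GS = 1.69 V and V_DS = V_DD − I_D(R_D+R_S) = 12 − 0.115×2.7 = 11.7 V.
Saturation requires V_DS ≥ V_GS − V_t = 0.292 V; 11.7 ≥ 0.292 ✓.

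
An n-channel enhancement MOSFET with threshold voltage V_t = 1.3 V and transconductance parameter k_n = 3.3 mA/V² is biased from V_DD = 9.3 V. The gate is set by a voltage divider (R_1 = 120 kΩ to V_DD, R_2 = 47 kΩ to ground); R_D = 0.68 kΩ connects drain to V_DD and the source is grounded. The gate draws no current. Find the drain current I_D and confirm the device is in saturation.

V_G = V_DD·R_2/(R_1+R_2) = 9.3×47/167 = 2.62 V. With the source grounded, V_GS = V_G = 2.62 V.
Assume saturation: I_D = (k_n/2)(V_GS − V_t)² = (3.3/2)×(2.62 − 1.3)² = 1.65×1.32² = 2.86 mA.
V_DS = V_DD − I_D·R_D = 9.3 − 2.86×0.68 = 7.35 V.
Saturation requires V_DS ≥ V_GS − V_t = 1.32 V; 7.35 ≥ 1.32 ✓.

I_D ≈ 2.9 mA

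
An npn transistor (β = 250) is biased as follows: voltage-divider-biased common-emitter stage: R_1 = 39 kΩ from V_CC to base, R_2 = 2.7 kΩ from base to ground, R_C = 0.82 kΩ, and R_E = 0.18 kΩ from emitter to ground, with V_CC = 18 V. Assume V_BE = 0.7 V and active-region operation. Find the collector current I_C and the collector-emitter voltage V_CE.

Thevenize the base divider: V_Th = V_CC·R_2/(R_1+R_2) = 18×2.7/41.7 = 1.17 V, R_Th = R_1‖R_2 = 2.53 kΩ.
Base-emitter loop: V_Th = I_B·R_Th + V_BE + (β+1)I_B·R_E, so I_B = (1.17 − 0.7) / (2.53 + 251×0.18) = 0.00976 mA.
I_C = β·I_B = 250×0.00976 = 2.44 mA, and I_E = (β+1)I_B = 2.45 mA.
V_CE = V_CC − I_C·R_C − I_E·R_E = 18 − 2.44×0.82 − 2.45×0.18 = 15.6 V.
V_CE = 15.6 V > 0.2 V confirms active-region operation.

I_C ≈ 2.4 mA, V_CE ≈ 16 V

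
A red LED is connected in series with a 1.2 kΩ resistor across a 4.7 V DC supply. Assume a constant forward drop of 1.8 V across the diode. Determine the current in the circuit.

I ≈ 2.4 mA

KVL around the loop: 4.7 = V_D + I·R = 1.8 + I × 1.2 kΩ.
So I = (4.7 − 1.8) / 1.2 kΩ = 2.9 / 1.2 = 2.42 mA.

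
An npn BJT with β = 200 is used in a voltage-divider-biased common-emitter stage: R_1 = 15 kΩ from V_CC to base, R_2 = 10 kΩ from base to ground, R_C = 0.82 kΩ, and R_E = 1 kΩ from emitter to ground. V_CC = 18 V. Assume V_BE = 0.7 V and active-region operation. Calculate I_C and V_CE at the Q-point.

Thevenize the base divider: V_Th = V_CC·R_2/(R_1+R_2) = 18×10/25 = 7.2 V, R_Th = R_1‖R_2 = 6 kΩ.
Base-emitter loop: V_Th = I_B·R_Th + V_BE + (β+1)I_B·R_E, so I_B = (7.2 − 0.7) / (6 + 201×1) = 0.0314 mA.
I_C = β·I_B = 200×0.0314 = 6.28 mA, and I_E = (β+1)I_B = 6.31 mA.
V_CE = V_CC − I_C·R_C − I_E·R_E = 18 − 6.28×0.82 − 6.31×1 = 6.54 V.
V_CE = 6.54 V > 0.2 V confirms active-region operation.

I_C ≈ 6.3 mA, V_CE ≈ 6.5 V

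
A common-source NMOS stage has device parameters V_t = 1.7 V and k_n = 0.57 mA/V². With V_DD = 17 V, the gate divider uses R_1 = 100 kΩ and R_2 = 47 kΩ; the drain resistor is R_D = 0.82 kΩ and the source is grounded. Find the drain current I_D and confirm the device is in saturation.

V_G = V_DD·R_2/(R_1+R_2) = 17×47/147 = 5.44 V. With the source grounded, V_GS = V_G = 5.44 V.
Assume saturation: I_D = (k_n/2)(V_GS − V_t)² = (0.57/2)×(5.44 − 1.7)² = 0.285×3.74² = 3.98 mA.
V_DS = V_DD − I_D·R_D = 17 − 3.98×0.82 = 13.7 V.
Saturation requires V_DS ≥ V_GS − V_t = 3.74 V; 13.7 ≥ 3.74 ✓.

I_D ≈ 4 mA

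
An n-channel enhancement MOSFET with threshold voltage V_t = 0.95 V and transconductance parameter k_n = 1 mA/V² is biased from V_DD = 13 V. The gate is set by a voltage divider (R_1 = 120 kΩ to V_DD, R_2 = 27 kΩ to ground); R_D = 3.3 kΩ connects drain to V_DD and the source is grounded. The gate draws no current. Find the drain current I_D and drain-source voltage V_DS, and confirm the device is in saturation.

I_D ≈ 1 mA, V_DS ≈ 9.6 V

V_G = V_DD·R_2/(R_1+R_2) = 13×27/147 = 2.39 V. With the source grounded, V_GS = V_G = 2.39 V.
Assume saturation: I_D = (k_n/2)(V_GS − V_t)² = (1/2)×(2.39 − 0.95)² = 0.5×1.44² = 1.03 mA.
V_DS = V_DD − I_D·R_D = 13 − 1.03×3.3 = 9.59 V.
Saturation requires V_DS ≥ V_GS − V_t = 1.44 V; 9.59 ≥ 1.44 ✓.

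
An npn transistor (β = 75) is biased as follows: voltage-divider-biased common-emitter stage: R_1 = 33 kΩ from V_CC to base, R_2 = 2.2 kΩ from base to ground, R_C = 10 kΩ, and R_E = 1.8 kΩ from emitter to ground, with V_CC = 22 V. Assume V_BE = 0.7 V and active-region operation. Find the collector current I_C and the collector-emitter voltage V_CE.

Thevenize the base divider: V_Th = V_CC·R_2/(R_1+R_2) = 22×2.2/35.2 = 1.38 V, R_Th = R_1‖R_2 = 2.06 kΩ.
Base-emitter loop: V_Th = I_B·R_Th + V_BE + (β+1)I_B·R_E, so I_B = (1.38 − 0.7) / (2.06 + 76×1.8) = 0.00486 mA.
I_C = β·I_B = 75×0.00486 = 0.365 mA, and I_E = (β+1)I_B = 0.369 mA.
V_CE = V_CC − I_C·R_C − I_E·R_E = 22 − 0.365×10 − 0.369×1.8 = 17.7 V.
V_CE = 17.7 V > 0.2 V confirms active-region operation.

I_C ≈ 0.36 mA, V_CE ≈ 18 V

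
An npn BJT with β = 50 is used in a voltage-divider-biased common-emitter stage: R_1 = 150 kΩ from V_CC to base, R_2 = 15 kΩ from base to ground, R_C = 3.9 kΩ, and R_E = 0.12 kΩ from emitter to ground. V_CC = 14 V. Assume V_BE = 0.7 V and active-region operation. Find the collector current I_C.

Thevenize the base divider: V_Th = V_CC·R_2/(R_1+R_2) = 14×15/165 = 1.27 V, R_Th = R_1‖R_2 = 13.6 kΩ.
Base-emitter loop: V_Th = I_B·R_Th + V_BE + (β+1)I_B·R_E, so I_B = (1.27 − 0.7) / (13.6 + 51×0.12) = 0.029 mA.
I_C = β·I_B = 50×0.029 = 1.45 mA, and I_E = (β+1)I_B = 1.48 mA.
V_CE = V_CC − I_C·R_C − I_E·R_E = 14 − 1.45×3.9 − 1.48×0.12 = 8.17 V.
V_CE = 8.17 V > 0.2 V confirms active-region operation.

I_C ≈ 1.4 mA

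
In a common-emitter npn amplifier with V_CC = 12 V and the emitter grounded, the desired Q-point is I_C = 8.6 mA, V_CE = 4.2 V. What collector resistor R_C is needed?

R_C ≈ 0.91 kΩ

Collector loop: V_CC = I_C·R_C + V_CE.
R_C = (V_CC − V_CE)/I_C = (12 − 4.2)/8.6 = 0.907 kΩ.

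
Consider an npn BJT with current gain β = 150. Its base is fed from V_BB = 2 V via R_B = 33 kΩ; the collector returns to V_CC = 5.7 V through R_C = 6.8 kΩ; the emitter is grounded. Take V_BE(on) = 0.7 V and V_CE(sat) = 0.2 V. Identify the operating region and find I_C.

saturation; I_C ≈ 0.81 mA

Assume active: I_B = (2 − 0.7)/33 = 0.0394 mA, giving I_C = β·I_B = 5.91 mA.
But then V_CE = 5.7 − 5.91×6.8 = -34.5 V < V_CE(sat) = 0.2 V — impossible in the active region.
So the transistor is saturated. With V_CE = 0.2 V, I_C = (V_CC − 0.2)/R_C = 5.5/6.8 = 0.809 mA.
Check: β·I_B = 5.91 mA > I_C = 0.809 mA, confirming saturation.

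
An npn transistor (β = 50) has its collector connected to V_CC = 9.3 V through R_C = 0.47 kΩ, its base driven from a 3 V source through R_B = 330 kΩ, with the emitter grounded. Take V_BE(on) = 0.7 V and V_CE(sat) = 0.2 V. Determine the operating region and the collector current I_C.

active; I_C ≈ 0.35 mA

Assume active. Base-emitter loop: I_B = (V_BB − V_BE)/R_B = (3 − 0.7)/330 = 0.00697 mA.
I_C = β·I_B = 50×0.00697 = 0.348 mA.
V_CE = V_CC − I_C·R_C = 9.3 − 0.348×0.47 = 9.14 V > V_CE(sat), so the active-region assumption holds.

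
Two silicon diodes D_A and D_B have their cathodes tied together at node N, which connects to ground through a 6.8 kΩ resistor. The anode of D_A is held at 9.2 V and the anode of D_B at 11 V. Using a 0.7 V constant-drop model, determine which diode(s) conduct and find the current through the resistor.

Assume both conduct. Then node N would need to be at both 9.2−0.7 = 8.5 V and 11−0.7 = 10.3 V, which is impossible.
Assume only D_B conducts: V_N = 11 − 0.7 = 10.3 V, so I_R = 10.3/6.8 = 1.51 mA.
Check D_A: its anode-to-cathode voltage is 9.2 − 10.3 = -1.1 V < 0.7 V, so it is off. The assumption is consistent.

Only D_B conducts; I_R ≈ 1.5 mA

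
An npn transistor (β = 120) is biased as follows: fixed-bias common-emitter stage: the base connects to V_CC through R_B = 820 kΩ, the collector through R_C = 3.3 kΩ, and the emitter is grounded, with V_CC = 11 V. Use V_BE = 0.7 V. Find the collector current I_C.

I_C ≈ 1.5 mA

Base loop: V_CC = I_B·R_B + V_BE, so I_B = (11 − 0.7)/820 kΩ = 0.0126 mA.
In the active region I_C = β·I_B = 120 × 0.0126 = 1.51 mA.
Collector loop: V_CE = V_CC − I_C·R_C = 11 − 1.51×3.3 = 6.03 V.
Since V_CE = 6.03 V > V_CE(sat) ≈ 0.2 V, the transistor is in the active region as assumed.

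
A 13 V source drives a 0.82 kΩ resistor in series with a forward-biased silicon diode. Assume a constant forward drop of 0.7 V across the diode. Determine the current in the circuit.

KVL around the loop: 13 = V_D + I·R = 0.7 + I × 0.82 kΩ.
So I = (13 − 0.7) / 0.82 kΩ = 12.3 / 0.82 = 15 mA.

I ≈ 15 mA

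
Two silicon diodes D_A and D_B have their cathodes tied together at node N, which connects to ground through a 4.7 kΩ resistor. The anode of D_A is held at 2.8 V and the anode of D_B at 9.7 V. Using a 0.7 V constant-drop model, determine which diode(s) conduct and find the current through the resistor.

Assume both conduct. Then node N would need to be at both 2.8−0.7 = 2.1 V and 9.7−0.7 = 9 V, which is impossible.
Assume only D_B conducts: V_N = 9.7 − 0.7 = 9 V, so I_R = 9/4.7 = 1.91 mA.
Check D_A: its anode-to-cathode voltage is 2.8 − 9 = -6.2 V < 0.7 V, so it is off. The assumption is consistent.

Only D_B conducts; I_R ≈ 1.9 mA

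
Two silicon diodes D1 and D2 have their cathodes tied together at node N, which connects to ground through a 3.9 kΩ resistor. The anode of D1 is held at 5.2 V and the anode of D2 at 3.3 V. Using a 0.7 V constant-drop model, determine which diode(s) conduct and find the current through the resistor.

Assume both conduct. Then node N would need to be at both 5.2−0.7 = 4.5 V and 3.3−0.7 = 2.6 V, which is impossible.
Assume only D1 conducts: V_N = 5.2 − 0.7 = 4.5 V, so I_R = 4.5/3.9 = 1.15 mA.
Check D2: its anode-to-cathode voltage is 3.3 − 4.5 = -1.2 V < 0.7 V, so it is off. The assumption is consistent.

Only D1 conducts; I_R ≈ 1.2 mA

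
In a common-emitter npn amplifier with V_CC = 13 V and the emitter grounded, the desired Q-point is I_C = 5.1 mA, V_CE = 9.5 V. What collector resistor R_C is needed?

R_C ≈ 0.69 kΩ

Collector loop: V_CC = I_C·R_C + V_CE.
R_C = (V_CC − V_CE)/I_C = (13 − 9.5)/5.1 = 0.686 kΩ.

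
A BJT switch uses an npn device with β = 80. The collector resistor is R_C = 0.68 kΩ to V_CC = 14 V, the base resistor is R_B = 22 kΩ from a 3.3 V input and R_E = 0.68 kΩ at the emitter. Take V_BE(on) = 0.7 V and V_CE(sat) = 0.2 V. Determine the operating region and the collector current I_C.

Assume active. Base-emitter loop: I_B = (V_BB − V_BE)/(R_B + (β+1)R_E) = (3.3 − 0.7)/(22 + 81×0.68) = 0.0337 mA.
I_C = β·I_B = 80×0.0337 = 2.7 mA.
V_CE = V_CC − I_C·R_C − I_E·R_E = 14 − 2.7×0.68 − 2.73×0.68 = 10.3 V > V_CE(sat), so the active-region assumption holds.

active; I_C ≈ 2.7 mA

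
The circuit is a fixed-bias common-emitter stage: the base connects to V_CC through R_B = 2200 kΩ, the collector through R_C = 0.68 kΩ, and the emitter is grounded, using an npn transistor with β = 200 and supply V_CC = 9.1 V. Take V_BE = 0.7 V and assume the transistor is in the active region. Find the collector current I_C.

Base loop: V_CC = I_B·R_B + V_BE, so I_B = (9.1 − 0.7)/2200 kΩ = 0.00382 mA.
In the active region I_C = β·I_B = 200 × 0.00382 = 0.764 mA.
Collector loop: V_CE = V_CC − I_C·R_C = 9.1 − 0.764×0.68 = 8.58 V.
Since V_CE = 8.58 V > V_CE(sat) ≈ 0.2 V, the transistor is in the active region as assumed.

I_C ≈ 0.76 mA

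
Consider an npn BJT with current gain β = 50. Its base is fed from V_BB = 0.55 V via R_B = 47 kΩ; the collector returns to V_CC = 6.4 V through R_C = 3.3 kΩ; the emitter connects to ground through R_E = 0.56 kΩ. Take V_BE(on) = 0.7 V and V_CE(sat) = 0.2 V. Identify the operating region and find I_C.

cutoff; I_C ≈ 0

V_BB = 0.55 V ≤ V_BE(on) = 0.7 V, so the base-emitter junction is not forward biased.
The transistor is in cutoff: I_B = I_C = 0.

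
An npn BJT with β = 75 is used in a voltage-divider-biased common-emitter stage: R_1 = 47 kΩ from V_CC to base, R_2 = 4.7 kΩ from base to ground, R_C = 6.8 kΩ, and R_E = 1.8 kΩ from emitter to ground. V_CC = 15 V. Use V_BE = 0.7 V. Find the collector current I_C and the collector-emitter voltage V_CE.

Thevenize the base divider: V_Th = V_CC·R_2/(R_1+R_2) = 15×4.7/51.7 = 1.36 V, R_Th = R_1‖R_2 = 4.27 kΩ.
Base-emitter loop: V_Th = I_B·R_Th + V_BE + (β+1)I_B·R_E, so I_B = (1.36 − 0.7) / (4.27 + 76×1.8) = 0.0047 mA.
I_C = β·I_B = 75×0.0047 = 0.353 mA, and I_E = (β+1)I_B = 0.358 mA.
V_CE = V_CC − I_C·R_C − I_E·R_E = 15 − 0.353×6.8 − 0.358×1.8 = 12 V.
V_CE = 12 V > 0.2 V confirms active-region operation.

I_C ≈ 0.35 mA, V_CE ≈ 12 V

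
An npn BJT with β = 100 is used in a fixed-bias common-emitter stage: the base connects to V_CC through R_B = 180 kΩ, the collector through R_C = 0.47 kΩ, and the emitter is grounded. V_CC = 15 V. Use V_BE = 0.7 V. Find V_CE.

V_CE ≈ 11 V

Base loop: V_CC = I_B·R_B + V_BE, so I_B = (15 − 0.7)/180 kΩ = 0.0794 mA.
In the active region I_C = β·I_B = 100 × 0.0794 = 7.94 mA.
Collector loop: V_CE = V_CC − I_C·R_C = 15 − 7.94×0.47 = 11.3 V.
Since V_CE = 11.3 V > V_CE(sat) ≈ 0.2 V, the transistor is in the active region as assumed.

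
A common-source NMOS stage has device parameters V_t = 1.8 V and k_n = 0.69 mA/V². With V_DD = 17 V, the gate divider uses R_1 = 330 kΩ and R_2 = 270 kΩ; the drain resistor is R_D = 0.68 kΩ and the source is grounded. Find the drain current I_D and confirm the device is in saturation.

V_G = V_DD·R_2/(R_1+R_2) = 17×270/600 = 7.65 V. With the source grounded, V_GS = V_G = 7.65 V.
Assume saturation: I_D = (k_n/2)(V_GS − V_t)² = (0.69/2)×(7.65 − 1.8)² = 0.345×5.85² = 11.8 mA.
V_DS = V_DD − I_D·R_D = 17 − 11.8×0.68 = 8.97 V.
Saturation requires V_DS ≥ V_GS − V_t = 5.85 V; 8.97 ≥ 5.85 ✓.

I_D ≈ 12 mA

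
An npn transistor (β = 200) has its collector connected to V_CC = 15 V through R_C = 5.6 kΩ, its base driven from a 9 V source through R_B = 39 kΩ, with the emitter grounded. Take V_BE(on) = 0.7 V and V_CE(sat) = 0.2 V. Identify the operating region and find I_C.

Assume active: I_B = (9 − 0.7)/39 = 0.213 mA, giving I_C = β·I_B = 42.6 mA.
But then V_CE = 15 − 42.6×5.6 = -223 V < V_CE(sat) = 0.2 V — impossible in the active region.
So the transistor is saturated. With V_CE = 0.2 V, I_C = (V_CC − 0.2)/R_C = 14.8/5.6 = 2.64 mA.
Check: β·I_B = 42.6 mA > I_C = 2.64 mA, confirming saturation.

saturation; I_C ≈ 2.6 mA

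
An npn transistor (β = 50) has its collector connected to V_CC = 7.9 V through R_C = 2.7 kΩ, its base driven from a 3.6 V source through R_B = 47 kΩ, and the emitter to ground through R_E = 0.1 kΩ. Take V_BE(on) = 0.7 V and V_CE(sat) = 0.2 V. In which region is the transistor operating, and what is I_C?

Assume active: I_B = (3.6 − 0.7)/(47 + 51×0.1) = 0.0557 mA, I_C = β·I_B = 2.78 mA.
Then V_CE = 7.9 − 2.78×2.7 − 2.84×0.1 = 0.102 V < 0.2 V — the active assumption fails.
Re-solve with V_CE = 0.2 V. KCL at the emitter: V_E/R_E = (V_BB−0.7−V_E)/R_B + (V_CC−0.2−V_E)/R_C, giving V_E = 0.28 V.
I_C = (V_CC − 0.2 − V_E)/R_C = (7.7 − 0.28)/2.7 = 2.75 mA.
Check: I_B = (2.9 − 0.28)/47 = 0.0557 mA, and β·I_B = 2.79 mA > I_C, confirming saturation.

saturation; I_C ≈ 2.7 mA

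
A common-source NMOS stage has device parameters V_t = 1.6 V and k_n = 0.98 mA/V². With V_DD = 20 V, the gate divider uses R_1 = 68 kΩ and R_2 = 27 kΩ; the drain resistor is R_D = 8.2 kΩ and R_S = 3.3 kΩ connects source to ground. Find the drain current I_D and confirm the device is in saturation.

V_G = V_DD·R_2/(R_1+R_2) = 20×27/95 = 5.68 V.
Assume saturation: I_D = (k_n/2)(V_GS − V_t)² with V_GS = V_G − I_D·R_S = 5.68 − 3.3·I_D.
Substituting gives 5.34·I_D² − 14.2·I_D + 8.17 = 0, with roots I_D = 0.841 or 1.82 mA.
The root I_D = 1.82 mA gives V_GS = -0.328 V ≤ V_t, so take I_D = 0.841 mA.
Then V_GS = 2.91 V and V_DS = V_DD − I_D(R_D+R_S) = 20 − 0.841×11.5 = 10.3 V.
Saturation requires V_DS ≥ V_GS − V_t = 1.31 V; 10.3 ≥ 1.31 ✓.

I_D ≈ 0.84 mA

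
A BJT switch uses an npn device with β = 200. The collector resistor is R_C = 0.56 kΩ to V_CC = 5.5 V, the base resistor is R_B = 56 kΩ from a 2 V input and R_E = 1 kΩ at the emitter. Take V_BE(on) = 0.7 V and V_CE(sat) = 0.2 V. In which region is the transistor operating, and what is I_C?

Assume active. Base-emitter loop: I_B = (V_BB − V_BE)/(R_B + (β+1)R_E) = (2 − 0.7)/(56 + 201×1) = 0.00506 mA.
I_C = β·I_B = 200×0.00506 = 1.01 mA.
V_CE = V_CC − I_C·R_C − I_E·R_E = 5.5 − 1.01×0.56 − 1.02×1 = 3.92 V > V_CE(sat), so the active-region assumption holds.

active; I_C ≈ 1 mA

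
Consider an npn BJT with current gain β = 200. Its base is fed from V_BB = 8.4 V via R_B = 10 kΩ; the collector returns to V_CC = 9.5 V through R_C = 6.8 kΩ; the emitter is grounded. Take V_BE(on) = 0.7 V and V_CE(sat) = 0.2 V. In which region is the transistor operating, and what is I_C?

Assume active: I_B = (8.4 − 0.7)/10 = 0.77 mA, giving I_C = β·I_B = 154 mA.
But then V_CE = 9.5 − 154×6.8 = -1040 V < V_CE(sat) = 0.2 V — impossible in the active region.
So the transistor is saturated. With V_CE = 0.2 V, I_C = (V_CC − 0.2)/R_C = 9.3/6.8 = 1.37 mA.
Check: β·I_B = 154 mA > I_C = 1.37 mA, confirming saturation.

saturation; I_C ≈ 1.4 mA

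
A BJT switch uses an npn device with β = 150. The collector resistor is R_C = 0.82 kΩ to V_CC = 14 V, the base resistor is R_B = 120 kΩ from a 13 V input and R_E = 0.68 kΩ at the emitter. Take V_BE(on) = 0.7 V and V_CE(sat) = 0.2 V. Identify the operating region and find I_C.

Assume active. Base-emitter loop: I_B = (V_BB − V_BE)/(R_B + (β+1)R_E) = (13 − 0.7)/(120 + 151×0.68) = 0.0552 mA.
I_C = β·I_B = 150×0.0552 = 8.29 mA.
V_CE = V_CC − I_C·R_C − I_E·R_E = 14 − 8.29×0.82 − 8.34×0.68 = 1.53 V > V_CE(sat), so the active-region assumption holds.

active; I_C ≈ 8.3 mA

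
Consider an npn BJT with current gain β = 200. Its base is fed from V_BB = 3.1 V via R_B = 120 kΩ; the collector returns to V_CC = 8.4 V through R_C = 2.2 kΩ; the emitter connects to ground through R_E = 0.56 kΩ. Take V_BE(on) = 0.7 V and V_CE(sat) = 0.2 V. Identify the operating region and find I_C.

Assume active. Base-emitter loop: I_B = (V_BB − V_BE)/(R_B + (β+1)R_E) = (3.1 − 0.7)/(120 + 201×0.56) = 0.0103 mA.
I_C = β·I_B = 200×0.0103 = 2.06 mA.
V_CE = V_CC − I_C·R_C − I_E·R_E = 8.4 − 2.06×2.2 − 2.07×0.56 = 2.7 V > V_CE(sat), so the active-region assumption holds.

active; I_C ≈ 2.1 mA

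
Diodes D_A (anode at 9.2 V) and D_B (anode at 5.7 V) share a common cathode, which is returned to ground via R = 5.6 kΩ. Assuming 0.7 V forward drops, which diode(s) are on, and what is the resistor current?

Assume both conduct. Then node N would need to be at both 9.2−0.7 = 8.5 V and 5.7−0.7 = 5 V, which is impossible.
Assume only D_A conducts: V_N = 9.2 − 0.7 = 8.5 V, so I_R = 8.5/5.6 = 1.52 mA.
Check D_B: its anode-to-cathode voltage is 5.7 − 8.5 = -2.8 V < 0.7 V, so it is off. The assumption is consistent.

Only D_A conducts; I_R ≈ 1.5 mA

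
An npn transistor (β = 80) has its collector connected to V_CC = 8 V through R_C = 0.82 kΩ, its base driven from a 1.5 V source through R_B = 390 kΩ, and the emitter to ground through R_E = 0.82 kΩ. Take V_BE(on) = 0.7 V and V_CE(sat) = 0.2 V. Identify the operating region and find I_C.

active; I_C ≈ 0.14 mA

Assume active. Base-emitter loop: I_B = (V_BB − V_BE)/(R_B + (β+1)R_E) = (1.5 − 0.7)/(390 + 81×0.82) = 0.00175 mA.
I_C = β·I_B = 80×0.00175 = 0.14 mA.
V_CE = V_CC − I_C·R_C − I_E·R_E = 8 − 0.14×0.82 − 0.142×0.82 = 7.77 V > V_CE(sat), so the active-region assumption holds.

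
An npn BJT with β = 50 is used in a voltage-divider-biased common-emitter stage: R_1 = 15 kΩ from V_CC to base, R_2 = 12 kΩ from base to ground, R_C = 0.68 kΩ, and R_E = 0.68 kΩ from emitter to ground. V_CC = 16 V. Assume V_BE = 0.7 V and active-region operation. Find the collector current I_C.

Thevenize the base divider: V_Th = V_CC·R_2/(R_1+R_2) = 16×12/27 = 7.11 V, R_Th = R_1‖R_2 = 6.67 kΩ.
Base-emitter loop: V_Th = I_B·R_Th + V_BE + (β+1)I_B·R_E, so I_B = (7.11 − 0.7) / (6.67 + 51×0.68) = 0.155 mA.
I_C = β·I_B = 50×0.155 = 7.75 mA, and I_E = (β+1)I_B = 7.91 mA.
V_CE = V_CC − I_C·R_C − I_E·R_E = 16 − 7.75×0.68 − 7.91×0.68 = 5.35 V.
V_CE = 5.35 V > 0.2 V confirms active-region operation.

I_C ≈ 7.8 mA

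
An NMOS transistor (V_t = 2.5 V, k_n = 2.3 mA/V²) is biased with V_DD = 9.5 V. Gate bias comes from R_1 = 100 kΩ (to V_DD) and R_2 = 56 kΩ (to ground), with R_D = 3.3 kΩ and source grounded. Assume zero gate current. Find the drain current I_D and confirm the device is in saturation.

V_G = V_DD·R_2/(R_1+R_2) = 9.5×56/156 = 3.41 V. With the source grounded, V_GS = V_G = 3.41 V.
Assume saturation: I_D = (k_n/2)(V_GS − V_t)² = (2.3/2)×(3.41 − 2.5)² = 1.15×0.91² = 0.953 mA.
V_DS = V_DD − I_D·R_D = 9.5 − 0.953×3.3 = 6.36 V.
Saturation requires V_DS ≥ V_GS − V_t = 0.91 V; 6.36 ≥ 0.91 ✓.

I_D ≈ 0.95 mA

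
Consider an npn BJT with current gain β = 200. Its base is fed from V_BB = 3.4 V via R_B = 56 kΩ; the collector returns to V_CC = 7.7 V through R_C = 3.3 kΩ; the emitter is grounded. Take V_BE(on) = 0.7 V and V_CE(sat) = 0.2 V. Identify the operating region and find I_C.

Assume active: I_B = (3.4 − 0.7)/56 = 0.0482 mA, giving I_C = β·I_B = 9.64 mA.
But then V_CE = 7.7 − 9.64×3.3 = -24.1 V < V_CE(sat) = 0.2 V — impossible in the active region.
So the transistor is saturated. With V_CE = 0.2 V, I_C = (V_CC − 0.2)/R_C = 7.5/3.3 = 2.27 mA.
Check: β·I_B = 9.64 mA > I_C = 2.27 mA, confirming saturation.

saturation; I_C ≈ 2.3 mA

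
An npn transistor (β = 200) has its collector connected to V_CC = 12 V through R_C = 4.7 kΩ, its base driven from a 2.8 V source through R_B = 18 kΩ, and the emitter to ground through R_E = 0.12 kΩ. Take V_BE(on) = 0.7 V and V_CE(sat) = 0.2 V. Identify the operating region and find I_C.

saturation; I_C ≈ 2.4 mA

Assume active: I_B = (2.8 − 0.7)/(18 + 201×0.12) = 0.0499 mA, I_C = β·I_B = 9.97 mA.
Then V_CE = 12 − 9.97×4.7 − 10×0.12 = -36.1 V < 0.2 V — the active assumption fails.
Re-solve with V_CE = 0.2 V. KCL at the emitter: V_E/R_E = (V_BB−0.7−V_E)/R_B + (V_CC−0.2−V_E)/R_C, giving V_E = 0.305 V.
I_C = (V_CC − 0.2 − V_E)/R_C = (11.8 − 0.305)/4.7 = 2.45 mA.
Check: I_B = (2.1 − 0.305)/18 = 0.0997 mA, and β·I_B = 19.9 mA > I_C, confirming saturation.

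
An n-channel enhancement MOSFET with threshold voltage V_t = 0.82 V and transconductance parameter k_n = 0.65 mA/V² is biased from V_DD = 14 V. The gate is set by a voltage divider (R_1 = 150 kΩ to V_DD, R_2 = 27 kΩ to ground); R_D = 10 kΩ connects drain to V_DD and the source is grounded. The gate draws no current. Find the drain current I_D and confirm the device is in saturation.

V_G = V_DD·R_2/(R_1+R_2) = 14×27/177 = 2.14 V. With the source grounded, V_GS = V_G = 2.14 V.
Assume saturation: I_D = (k_n/2)(V_GS − V_t)² = (0.65/2)×(2.14 − 0.82)² = 0.325×1.32² = 0.563 mA.
V_DS = V_DD − I_D·R_D = 14 − 0.563×10 = 8.37 V.
Saturation requires V_DS ≥ V_GS − V_t = 1.32 V; 8.37 ≥ 1.32 ✓.

I_D ≈ 0.56 mA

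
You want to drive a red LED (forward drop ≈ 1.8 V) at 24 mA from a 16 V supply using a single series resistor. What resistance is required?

R ≈ 0.59 kΩ

The resistor drops V_S − V_D = 16 − 1.8 = 14.2 V at 24 mA.
R = 14.2 V / 24 mA = 0.592 kΩ.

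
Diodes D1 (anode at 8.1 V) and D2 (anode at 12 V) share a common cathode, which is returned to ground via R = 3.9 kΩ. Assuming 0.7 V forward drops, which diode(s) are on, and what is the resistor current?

Only D2 conducts; I_R ≈ 2.9 mA

Assume both conduct. Then node N would need to be at both 8.1−0.7 = 7.4 V and 12−0.7 = 11.3 V, which is impossible.
Assume only D2 conducts: V_N = 12 − 0.7 = 11.3 V, so I_R = 11.3/3.9 = 2.9 mA.
Check D1: its anode-to-cathode voltage is 8.1 − 11.3 = -3.2 V < 0.7 V, so it is off. The assumption is consistent.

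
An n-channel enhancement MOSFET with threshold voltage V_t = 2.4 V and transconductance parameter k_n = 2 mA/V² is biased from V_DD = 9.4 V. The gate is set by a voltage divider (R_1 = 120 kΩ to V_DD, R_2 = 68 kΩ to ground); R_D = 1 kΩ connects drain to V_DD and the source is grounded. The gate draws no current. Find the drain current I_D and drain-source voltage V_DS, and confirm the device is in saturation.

I_D ≈ 1 mA, V_DS ≈ 8.4 V

V_G = V_DD·R_2/(R_1+R_2) = 9.4×68/188 = 3.4 V. With the source grounded, V_GS = V_G = 3.4 V.
Assume saturation: I_D = (k_n/2)(V_GS − V_t)² = (2/2)×(3.4 − 2.4)² = 1×1² = 1 mA.
V_DS = V_DD − I_D·R_D = 9.4 − 1×1 = 8.4 V.
Saturation requires V_DS ≥ V_GS − V_t = 1 V; 8.4 ≥ 1 ✓.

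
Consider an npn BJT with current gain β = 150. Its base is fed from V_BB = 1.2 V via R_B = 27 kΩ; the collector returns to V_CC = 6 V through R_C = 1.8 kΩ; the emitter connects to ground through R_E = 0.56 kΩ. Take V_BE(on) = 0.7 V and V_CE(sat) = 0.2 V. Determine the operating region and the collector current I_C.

active; I_C ≈ 0.67 mA

Assume active. Base-emitter loop: I_B = (V_BB − V_BE)/(R_B + (β+1)R_E) = (1.2 − 0.7)/(27 + 151×0.56) = 0.00448 mA.
I_C = β·I_B = 150×0.00448 = 0.672 mA.
V_CE = V_CC − I_C·R_C − I_E·R_E = 6 − 0.672×1.8 − 0.677×0.56 = 4.41 V > V_CE(sat), so the active-region assumption holds.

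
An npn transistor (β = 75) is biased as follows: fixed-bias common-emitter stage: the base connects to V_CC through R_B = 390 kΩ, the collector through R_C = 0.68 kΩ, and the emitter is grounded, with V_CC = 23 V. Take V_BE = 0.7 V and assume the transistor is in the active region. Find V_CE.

V_CE ≈ 20 V

Base loop: V_CC = I_B·R_B + V_BE, so I_B = (23 − 0.7)/390 kΩ = 0.0572 mA.
In the active region I_C = β·I_B = 75 × 0.0572 = 4.29 mA.
Collector loop: V_CE = V_CC − I_C·R_C = 23 − 4.29×0.68 = 20.1 V.
Since V_CE = 20.1 V > V_CE(sat) ≈ 0.2 V, the transistor is in the active region as assumed.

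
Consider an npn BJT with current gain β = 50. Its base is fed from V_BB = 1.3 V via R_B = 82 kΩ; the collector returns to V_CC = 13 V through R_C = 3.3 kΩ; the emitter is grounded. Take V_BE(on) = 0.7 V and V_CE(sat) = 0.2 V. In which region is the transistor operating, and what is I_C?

active; I_C ≈ 0.37 mA

Assume active. Base-emitter loop: I_B = (V_BB − V_BE)/R_B = (1.3 − 0.7)/82 = 0.00732 mA.
I_C = β·I_B = 50×0.00732 = 0.366 mA.
V_CE = V_CC − I_C·R_C = 13 − 0.366×3.3 = 11.8 V > V_CE(sat), so the active-region assumption holds.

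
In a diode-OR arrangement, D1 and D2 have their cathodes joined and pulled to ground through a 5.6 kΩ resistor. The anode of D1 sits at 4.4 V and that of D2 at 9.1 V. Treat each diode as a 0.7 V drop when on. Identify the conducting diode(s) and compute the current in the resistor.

Assume both conduct. Then node N would need to be at both 4.4−0.7 = 3.7 V and 9.1−0.7 = 8.4 V, which is impossible.
Assume only D2 conducts: V_N = 9.1 − 0.7 = 8.4 V, so I_R = 8.4/5.6 = 1.5 mA.
Check D1: its anode-to-cathode voltage is 4.4 − 8.4 = -4 V < 0.7 V, so it is off. The assumption is consistent.

Only D2 conducts; I_R ≈ 1.5 mA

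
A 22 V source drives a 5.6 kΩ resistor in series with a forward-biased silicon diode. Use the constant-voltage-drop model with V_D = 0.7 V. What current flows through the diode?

KVL around the loop: 22 = V_D + I·R = 0.7 + I × 5.6 kΩ.
So I = (22 − 0.7) / 5.6 kΩ = 21.3 / 5.6 = 3.8 mA.

I ≈ 3.8 mA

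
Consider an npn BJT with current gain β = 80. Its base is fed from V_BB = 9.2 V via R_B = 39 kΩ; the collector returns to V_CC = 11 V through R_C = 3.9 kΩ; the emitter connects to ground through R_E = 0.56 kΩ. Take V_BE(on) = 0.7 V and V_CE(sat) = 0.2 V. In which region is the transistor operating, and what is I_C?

Assume active: I_B = (9.2 − 0.7)/(39 + 81×0.56) = 0.101 mA, I_C = β·I_B = 8.06 mA.
Then V_CE = 11 − 8.06×3.9 − 8.16×0.56 = -25 V < 0.2 V — the active assumption fails.
Re-solve with V_CE = 0.2 V. KCL at the emitter: V_E/R_E = (V_BB−0.7−V_E)/R_B + (V_CC−0.2−V_E)/R_C, giving V_E = 1.44 V.
I_C = (V_CC − 0.2 − V_E)/R_C = (10.8 − 1.44)/3.9 = 2.4 mA.
Check: I_B = (8.5 − 1.44)/39 = 0.181 mA, and β·I_B = 14.5 mA > I_C, confirming saturation.

saturation; I_C ≈ 2.4 mA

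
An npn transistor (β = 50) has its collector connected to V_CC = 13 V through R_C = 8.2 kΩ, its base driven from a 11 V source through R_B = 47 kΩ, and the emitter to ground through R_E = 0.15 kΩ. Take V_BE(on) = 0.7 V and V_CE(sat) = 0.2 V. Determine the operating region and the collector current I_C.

Assume active: I_B = (11 − 0.7)/(47 + 51×0.15) = 0.188 mA, I_C = β·I_B = 9.42 mA.
Then V_CE = 13 − 9.42×8.2 − 9.61×0.15 = -65.7 V < 0.2 V — the active assumption fails.
Re-solve with V_CE = 0.2 V. KCL at the emitter: V_E/R_E = (V_BB−0.7−V_E)/R_B + (V_CC−0.2−V_E)/R_C, giving V_E = 0.261 V.
I_C = (V_CC − 0.2 − V_E)/R_C = (12.8 − 0.261)/8.2 = 1.53 mA.
Check: I_B = (10.3 − 0.261)/47 = 0.214 mA, and β·I_B = 10.7 mA > I_C, confirming saturation.

saturation; I_C ≈ 1.5 mA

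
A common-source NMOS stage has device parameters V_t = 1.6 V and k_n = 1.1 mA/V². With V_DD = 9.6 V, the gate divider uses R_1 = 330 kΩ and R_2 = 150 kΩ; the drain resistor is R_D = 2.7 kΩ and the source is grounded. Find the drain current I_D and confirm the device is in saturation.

V_G = V_DD·R_2/(R_1+R_2) = 9.6×150/480 = 3 V. With the source grounded, V_GS = V_G = 3 V.
Assume saturation: I_D = (k_n/2)(V_GS − V_t)² = (1.1/2)×(3 − 1.6)² = 0.55×1.4² = 1.08 mA.
V_DS = V_DD − I_D·R_D = 9.6 − 1.08×2.7 = 6.69 V.
Saturation requires V_DS ≥ V_GS − V_t = 1.4 V; 6.69 ≥ 1.4 ✓.

I_D ≈ 1.1 mA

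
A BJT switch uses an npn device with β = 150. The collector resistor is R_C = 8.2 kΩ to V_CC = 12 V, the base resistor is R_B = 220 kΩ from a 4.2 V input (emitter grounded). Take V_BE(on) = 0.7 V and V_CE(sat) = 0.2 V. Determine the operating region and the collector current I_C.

saturation; I_C ≈ 1.4 mA

Assume active: I_B = (4.2 − 0.7)/220 = 0.0159 mA, giving I_C = β·I_B = 2.39 mA.
But then V_CE = 12 − 2.39×8.2 = -7.57 V < V_CE(sat) = 0.2 V — impossible in the active region.
So the transistor is saturated. With V_CE = 0.2 V, I_C = (V_CC − 0.2)/R_C = 11.8/8.2 = 1.44 mA.
Check: β·I_B = 2.39 mA > I_C = 1.44 mA, confirming saturation.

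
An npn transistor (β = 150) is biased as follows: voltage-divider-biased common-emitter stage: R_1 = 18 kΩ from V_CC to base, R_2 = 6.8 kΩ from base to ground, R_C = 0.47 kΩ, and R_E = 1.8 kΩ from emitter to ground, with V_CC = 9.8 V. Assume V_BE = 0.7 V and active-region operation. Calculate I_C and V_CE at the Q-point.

Thevenize the base divider: V_Th = V_CC·R_2/(R_1+R_2) = 9.8×6.8/24.8 = 2.69 V, R_Th = R_1‖R_2 = 4.94 kΩ.
Base-emitter loop: V_Th = I_B·R_Th + V_BE + (β+1)I_B·R_E, so I_B = (2.69 − 0.7) / (4.94 + 151×1.8) = 0.00718 mA.
I_C = β·I_B = 150×0.00718 = 1.08 mA, and I_E = (β+1)I_B = 1.08 mA.
V_CE = V_CC − I_C·R_C − I_E·R_E = 9.8 − 1.08×0.47 − 1.08×1.8 = 7.34 V.
V_CE = 7.34 V > 0.2 V confirms active-region operation.

I_C ≈ 1.1 mA, V_CE ≈ 7.3 V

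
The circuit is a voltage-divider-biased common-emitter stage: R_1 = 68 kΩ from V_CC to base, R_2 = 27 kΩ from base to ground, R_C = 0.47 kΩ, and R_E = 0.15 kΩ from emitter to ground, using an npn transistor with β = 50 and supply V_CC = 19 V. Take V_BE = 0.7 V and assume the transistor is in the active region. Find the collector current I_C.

I_C ≈ 8.7 mA

Thevenize the base divider: V_Th = V_CC·R_2/(R_1+R_2) = 19×27/95 = 5.4 V, R_Th = R_1‖R_2 = 19.3 kΩ.
Base-emitter loop: V_Th = I_B·R_Th + V_BE + (β+1)I_B·R_E, so I_B = (5.4 − 0.7) / (19.3 + 51×0.15) = 0.174 mA.
I_C = β·I_B = 50×0.174 = 8.71 mA, and I_E = (β+1)I_B = 8.89 mA.
V_CE = V_CC − I_C·R_C − I_E·R_E = 19 − 8.71×0.47 − 8.89×0.15 = 13.6 V.
V_CE = 13.6 V > 0.2 V confirms active-region operation.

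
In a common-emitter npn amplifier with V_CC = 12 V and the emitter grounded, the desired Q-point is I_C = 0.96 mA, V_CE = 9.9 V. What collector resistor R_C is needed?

Collector loop: V_CC = I_C·R_C + V_CE.
R_C = (V_CC − V_CE)/I_C = (12 − 9.9)/0.96 = 2.19 kΩ.

R_C ≈ 2.2 kΩ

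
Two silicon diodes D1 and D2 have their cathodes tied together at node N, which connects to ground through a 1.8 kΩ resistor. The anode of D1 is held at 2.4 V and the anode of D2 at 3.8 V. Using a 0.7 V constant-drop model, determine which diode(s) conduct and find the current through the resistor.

Only D2 conducts; I_R ≈ 1.7 mA

Assume both conduct. Then node N would need to be at both 2.4−0.7 = 1.7 V and 3.8−0.7 = 3.1 V, which is impossible.
Assume only D2 conducts: V_N = 3.8 − 0.7 = 3.1 V, so I_R = 3.1/1.8 = 1.72 mA.
Check D1: its anode-to-cathode voltage is 2.4 − 3.1 = -0.7 V < 0.7 V, so it is off. The assumption is consistent.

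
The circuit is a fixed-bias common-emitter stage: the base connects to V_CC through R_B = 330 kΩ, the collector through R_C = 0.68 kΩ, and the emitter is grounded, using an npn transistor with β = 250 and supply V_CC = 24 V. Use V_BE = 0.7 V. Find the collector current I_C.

Base loop: V_CC = I_B·R_B + V_BE, so I_B = (24 − 0.7)/330 kΩ = 0.0706 mA.
In the active region I_C = β·I_B = 250 × 0.0706 = 17.7 mA.
Collector loop: V_CE = V_CC − I_C·R_C = 24 − 17.7×0.68 = 12 V.
Since V_CE = 12 V > V_CE(sat) ≈ 0.2 V, the transistor is in the active region as assumed.

I_C ≈ 18 mA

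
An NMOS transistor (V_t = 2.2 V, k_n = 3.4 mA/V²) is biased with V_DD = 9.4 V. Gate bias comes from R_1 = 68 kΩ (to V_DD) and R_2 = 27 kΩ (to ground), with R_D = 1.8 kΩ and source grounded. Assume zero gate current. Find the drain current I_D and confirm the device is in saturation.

I_D ≈ 0.38 mA

V_G = V_DD·R_2/(R_1+R_2) = 9.4×27/95 = 2.67 V. With the source grounded, V_GS = V_G = 2.67 V.
Assume saturation: I_D = (k_n/2)(V_GS − V_t)² = (3.4/2)×(2.67 − 2.2)² = 1.7×0.472² = 0.378 mA.
V_DS = V_DD − I_D·R_D = 9.4 − 0.378×1.8 = 8.72 V.
Saturation requires V_DS ≥ V_GS − V_t = 0.472 V; 8.72 ≥ 0.472 ✓.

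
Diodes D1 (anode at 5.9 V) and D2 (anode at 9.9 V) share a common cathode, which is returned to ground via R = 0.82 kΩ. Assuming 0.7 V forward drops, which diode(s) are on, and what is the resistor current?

Assume both conduct. Then node N would need to be at both 5.9−0.7 = 5.2 V and 9.9−0.7 = 9.2 V, which is impossible.
Assume only D2 conducts: V_N = 9.9 − 0.7 = 9.2 V, so I_R = 9.2/0.82 = 11.2 mA.
Check D1: its anode-to-cathode voltage is 5.9 − 9.2 = -3.3 V < 0.7 V, so it is off. The assumption is consistent.

Only D2 conducts; I_R ≈ 11 mA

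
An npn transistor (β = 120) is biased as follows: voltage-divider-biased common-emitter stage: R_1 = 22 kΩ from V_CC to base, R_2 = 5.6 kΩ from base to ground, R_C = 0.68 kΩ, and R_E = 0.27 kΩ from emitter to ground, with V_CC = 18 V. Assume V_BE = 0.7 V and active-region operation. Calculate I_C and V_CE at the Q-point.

Thevenize the base divider: V_Th = V_CC·R_2/(R_1+R_2) = 18×5.6/27.6 = 3.65 V, R_Th = R_1‖R_2 = 4.46 kΩ.
Base-emitter loop: V_Th = I_B·R_Th + V_BE + (β+1)I_B·R_E, so I_B = (3.65 − 0.7) / (4.46 + 121×0.27) = 0.0795 mA.
I_C = β·I_B = 120×0.0795 = 9.54 mA, and I_E = (β+1)I_B = 9.62 mA.
V_CE = V_CC − I_C·R_C − I_E·R_E = 18 − 9.54×0.68 − 9.62×0.27 = 8.92 V.
V_CE = 8.92 V > 0.2 V confirms active-region operation.

I_C ≈ 9.5 mA, V_CE ≈ 8.9 V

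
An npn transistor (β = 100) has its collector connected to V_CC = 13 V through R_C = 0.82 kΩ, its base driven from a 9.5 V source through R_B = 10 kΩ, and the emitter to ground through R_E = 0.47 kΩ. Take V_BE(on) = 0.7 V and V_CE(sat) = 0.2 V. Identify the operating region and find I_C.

Assume active: I_B = (9.5 − 0.7)/(10 + 101×0.47) = 0.153 mA, I_C = β·I_B = 15.3 mA.
Then V_CE = 13 − 15.3×0.82 − 15.5×0.47 = -6.82 V < 0.2 V — the active assumption fails.
Re-solve with V_CE = 0.2 V. KCL at the emitter: V_E/R_E = (V_BB−0.7−V_E)/R_B + (V_CC−0.2−V_E)/R_C, giving V_E = 4.78 V.
I_C = (V_CC − 0.2 − V_E)/R_C = (12.8 − 4.78)/0.82 = 9.78 mA.
Check: I_B = (8.8 − 4.78)/10 = 0.402 mA, and β·I_B = 40.2 mA > I_C, confirming saturation.

saturation; I_C ≈ 9.8 mA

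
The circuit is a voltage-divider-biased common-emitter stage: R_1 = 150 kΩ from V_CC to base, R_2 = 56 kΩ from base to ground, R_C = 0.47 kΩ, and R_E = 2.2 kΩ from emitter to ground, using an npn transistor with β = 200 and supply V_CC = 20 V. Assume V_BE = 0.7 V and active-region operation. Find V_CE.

V_CE ≈ 15 V

Thevenize the base divider: V_Th = V_CC·R_2/(R_1+R_2) = 20×56/206 = 5.44 V, R_Th = R_1‖R_2 = 40.8 kΩ.
Base-emitter loop: V_Th = I_B·R_Th + V_BE + (β+1)I_B·R_E, so I_B = (5.44 − 0.7) / (40.8 + 201×2.2) = 0.00981 mA.
I_C = β·I_B = 200×0.00981 = 1.96 mA, and I_E = (β+1)I_B = 1.97 mA.
V_CE = V_CC − I_C·R_C − I_E·R_E = 20 − 1.96×0.47 − 1.97×2.2 = 14.7 V.
V_CE = 14.7 V > 0.2 V confirms active-region operation.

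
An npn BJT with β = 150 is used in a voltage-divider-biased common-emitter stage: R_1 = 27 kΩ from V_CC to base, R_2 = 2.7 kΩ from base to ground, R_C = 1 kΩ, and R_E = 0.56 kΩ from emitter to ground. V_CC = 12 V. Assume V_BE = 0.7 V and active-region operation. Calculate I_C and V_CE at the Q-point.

Thevenize the base divider: V_Th = V_CC·R_2/(R_1+R_2) = 12×2.7/29.7 = 1.09 V, R_Th = R_1‖R_2 = 2.45 kΩ.
Base-emitter loop: V_Th = I_B·R_Th + V_BE + (β+1)I_B·R_E, so I_B = (1.09 − 0.7) / (2.45 + 151×0.56) = 0.00449 mA.
I_C = β·I_B = 150×0.00449 = 0.674 mA, and I_E = (β+1)I_B = 0.678 mA.
V_CE = V_CC − I_C·R_C − I_E·R_E = 12 − 0.674×1 − 0.678×0.56 = 10.9 V.
V_CE = 10.9 V > 0.2 V confirms active-region operation.

I_C ≈ 0.67 mA, V_CE ≈ 11 V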